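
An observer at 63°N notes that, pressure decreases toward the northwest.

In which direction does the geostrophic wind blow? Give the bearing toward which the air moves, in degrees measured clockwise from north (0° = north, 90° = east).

045°

The pressure-gradient force points toward the northwest (bearing 315°).
Geostrophic balance: in the Northern Hemisphere the Coriolis force deflects motion to the right, so the geostrophic wind blows 90° to the right of the pressure-gradient force (low pressure on the left).
Rotating 315° by 90° clockwise gives 045° — the wind blows toward the northeast.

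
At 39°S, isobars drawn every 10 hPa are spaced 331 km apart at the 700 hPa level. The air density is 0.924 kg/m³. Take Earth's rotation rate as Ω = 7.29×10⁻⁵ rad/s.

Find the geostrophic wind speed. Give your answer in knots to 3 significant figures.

Coriolis parameter at 39°S:
f = 2Ω sin φ = 2 × 7.29×10⁻⁵ × sin 39° = 9.18×10⁻⁵ s⁻¹
Pressure gradient: |∂P/∂n| = 1000 Pa / 331000 m = 3.02×10⁻³ Pa/m
Geostrophic balance (pressure-gradient force = Coriolis force):
V_g = (1/(fρ)) |∂P/∂n| = 3.02×10⁻³ / (9.18×10⁻⁵ × 0.924) = 35.6 m/s
Converting: 35.6 m/s × 1.944 = 69.3 knots

69.3 knots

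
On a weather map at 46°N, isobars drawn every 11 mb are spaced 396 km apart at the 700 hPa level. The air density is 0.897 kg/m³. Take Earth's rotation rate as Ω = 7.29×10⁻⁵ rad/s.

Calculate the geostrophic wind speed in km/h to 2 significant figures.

110 km/h

Coriolis parameter at 46°N:
f = 2Ω sin φ = 2 × 7.29×10⁻⁵ × sin 46° = 1.05×10⁻⁴ s⁻¹
Pressure gradient: |∂P/∂n| = 1100 Pa / 396000 m = 2.78×10⁻³ Pa/m
Geostrophic balance (pressure-gradient force = Coriolis force):
V_g = (1/(fρ)) |∂P/∂n| = 2.78×10⁻³ / (1.05×10⁻⁴ × 0.897) = 29.5 m/s
Converting: 29.5 m/s × 3.6 = 110 km/h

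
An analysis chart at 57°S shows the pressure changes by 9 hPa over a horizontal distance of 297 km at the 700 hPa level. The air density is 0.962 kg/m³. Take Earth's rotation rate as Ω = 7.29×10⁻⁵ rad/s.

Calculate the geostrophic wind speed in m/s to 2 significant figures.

Coriolis parameter at 57°S:
f = 2Ω sin φ = 2 × 7.29×10⁻⁵ × sin 57° = 1.22×10⁻⁴ s⁻¹
Pressure gradient: |∂P/∂n| = 900 Pa / 297000 m = 3.03×10⁻³ Pa/m
Geostrophic balance (pressure-gradient force = Coriolis force):
V_g = (1/(fρ)) |∂P/∂n| = 3.03×10⁻³ / (1.22×10⁻⁴ × 0.962) = 25.8 m/s

26 m/s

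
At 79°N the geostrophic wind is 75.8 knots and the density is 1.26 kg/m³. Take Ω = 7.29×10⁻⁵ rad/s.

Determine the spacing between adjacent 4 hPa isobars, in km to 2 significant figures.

57 km

Coriolis parameter at 79°N:
f = 2Ω sin φ = 2 × 7.29×10⁻⁵ × sin 79° = 1.43×10⁻⁴ s⁻¹
Wind speed in SI: 75.8 knots = 39.0 m/s
Geostrophic balance rearranged: |∂P/∂n| = f ρ V_g
|∂P/∂n| = 1.43×10⁻⁴ × 1.26 × 39.0 = 7.03×10⁻³ Pa/m
Isobar spacing: Δn = ΔP/|∂P/∂n| = 400 Pa / 7.03×10⁻³ Pa/m = 56882 m ≈ 57 km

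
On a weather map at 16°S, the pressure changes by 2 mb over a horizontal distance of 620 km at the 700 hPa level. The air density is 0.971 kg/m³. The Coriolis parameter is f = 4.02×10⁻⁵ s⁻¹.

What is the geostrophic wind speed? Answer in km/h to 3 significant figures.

Pressure gradient: |∂P/∂n| = 200 Pa / 620000 m = 3.23×10⁻⁴ Pa/m
Geostrophic balance (pressure-gradient force = Coriolis force):
V_g = (1/(fρ)) |∂P/∂n| = 3.23×10⁻⁴ / (4.02×10⁻⁵ × 0.971) = 8.26 m/s
Converting: 8.26 m/s × 3.6 = 29.8 km/h

29.8 km/h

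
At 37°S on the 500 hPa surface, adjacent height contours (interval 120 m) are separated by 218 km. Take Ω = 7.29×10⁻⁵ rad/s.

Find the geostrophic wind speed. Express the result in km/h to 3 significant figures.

222 km/h

Coriolis parameter at 37°S:
f = 2Ω sin φ = 2 × 7.29×10⁻⁵ × sin 37° = 8.77×10⁻⁵ s⁻¹
Height gradient: |∂Z/∂n| = 120 m / 218000 m = 5.50×10⁻⁴
On a pressure surface, geostrophic balance gives V_g = (g/f)|∂Z/∂n|:
V_g = 9.81 × 5.50×10⁻⁴ / 8.77×10⁻⁵ = 61.5 m/s
Converting: 61.5 m/s × 3.6 = 222 km/h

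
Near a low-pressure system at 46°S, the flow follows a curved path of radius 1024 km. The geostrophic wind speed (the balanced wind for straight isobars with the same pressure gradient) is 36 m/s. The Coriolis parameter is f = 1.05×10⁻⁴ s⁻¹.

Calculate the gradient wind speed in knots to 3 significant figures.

Around a low, centrifugal force acts outward with Coriolis, so pressure-gradient force balances both:
(1/ρ)|∂P/∂n| = fV + V²/R  →  V² + fR·V − fR·V_g = 0
With fR = 1.05×10⁻⁴ × 1024×10³ m = 108 m/s:
V = [−fR + √((fR)² + 4 fR V_g)]/2 = [−108 + √(108² + 4×108×36)]/2 = 28.5 m/s
Subgeostrophic (V < V_g = 36 m/s), as expected around a low.
Converting: 28.5 m/s × 1.944 = 55.3 knots

55.3 knots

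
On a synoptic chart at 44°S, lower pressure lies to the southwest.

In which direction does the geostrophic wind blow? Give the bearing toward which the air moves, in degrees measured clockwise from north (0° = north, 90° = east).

The pressure-gradient force points toward the southwest (bearing 225°).
Geostrophic balance: in the Southern Hemisphere the Coriolis force deflects motion to the left, so the geostrophic wind blows 90° to the left of the pressure-gradient force (low pressure on the right).
Rotating 225° by 90° counterclockwise gives 135° — the wind blows toward the southeast.

135°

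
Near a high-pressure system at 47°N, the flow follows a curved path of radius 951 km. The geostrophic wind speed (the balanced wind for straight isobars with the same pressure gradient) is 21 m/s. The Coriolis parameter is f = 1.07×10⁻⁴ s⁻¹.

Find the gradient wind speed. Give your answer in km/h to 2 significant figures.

110 km/h

Around a high, pressure-gradient force acts outward with centrifugal, so Coriolis balances both:
fV = (1/ρ)|∂P/∂n| + V²/R  →  V² − fR·V + fR·V_g = 0
With fR = 1.07×10⁻⁴ × 951×10³ m = 102 m/s:
V = [fR − √((fR)² − 4 fR V_g)]/2 = [102 − √(102² − 4×102×21)]/2 = 29.6 m/s
Supergeostrophic (V > V_g = 21 m/s), as expected around a high.
Converting: 29.6 m/s × 3.6 = 110 km/h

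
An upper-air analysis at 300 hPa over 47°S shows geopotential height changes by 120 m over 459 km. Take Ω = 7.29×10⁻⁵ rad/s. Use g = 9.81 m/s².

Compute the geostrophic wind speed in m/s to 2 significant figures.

Coriolis parameter at 47°S:
f = 2Ω sin φ = 2 × 7.29×10⁻⁵ × sin 47° = 1.07×10⁻⁴ s⁻¹
Height gradient: |∂Z/∂n| = 120 m / 459000 m = 2.61×10⁻⁴
On a pressure surface, geostrophic balance gives V_g = (g/f)|∂Z/∂n|:
V_g = 9.81 × 2.61×10⁻⁴ / 1.07×10⁻⁴ = 24.1 m/s

24 m/s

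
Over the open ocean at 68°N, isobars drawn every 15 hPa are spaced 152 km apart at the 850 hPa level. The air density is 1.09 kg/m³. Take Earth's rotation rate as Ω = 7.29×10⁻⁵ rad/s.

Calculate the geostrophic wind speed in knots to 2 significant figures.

130 knots

Coriolis parameter at 68°N:
f = 2Ω sin φ = 2 × 7.29×10⁻⁵ × sin 68° = 1.35×10⁻⁴ s⁻¹
Pressure gradient: |∂P/∂n| = 1500 Pa / 152000 m = 9.87×10⁻³ Pa/m
Geostrophic balance (pressure-gradient force = Coriolis force):
V_g = (1/(fρ)) |∂P/∂n| = 9.87×10⁻³ / (1.35×10⁻⁴ × 1.09) = 67.0 m/s
Converting: 67.0 m/s × 1.944 = 130 knots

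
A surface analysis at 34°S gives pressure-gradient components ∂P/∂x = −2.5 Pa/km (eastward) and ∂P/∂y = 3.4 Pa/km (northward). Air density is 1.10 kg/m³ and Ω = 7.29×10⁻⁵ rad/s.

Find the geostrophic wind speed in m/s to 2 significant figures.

Coriolis parameter at 34°S:
f = 2Ω sin φ = 2 × 7.29×10⁻⁵ × sin 34° = 8.15×10⁻⁵ s⁻¹
In the Southern Hemisphere f is negative: f = −8.15×10⁻⁵ s⁻¹.
Component geostrophic relations (x east, y north):
u_g = −(1/(fρ)) ∂P/∂y,  v_g = (1/(fρ)) ∂P/∂x
u_g = −(3.4×10⁻³)/(−8.15×10⁻⁵ × 1.10) = 37.9 m/s;  v_g = (−2.5×10⁻³)/(−8.15×10⁻⁵ × 1.10) = 27.9 m/s
|V_g| = √(u_g² + v_g²) = 47.1 m/s

47 m/s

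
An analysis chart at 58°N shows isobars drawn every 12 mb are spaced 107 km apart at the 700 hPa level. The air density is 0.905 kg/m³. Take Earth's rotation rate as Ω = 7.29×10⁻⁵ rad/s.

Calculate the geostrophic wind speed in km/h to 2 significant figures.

360 km/h

Coriolis parameter at 58°N:
f = 2Ω sin φ = 2 × 7.29×10⁻⁵ × sin 58° = 1.24×10⁻⁴ s⁻¹
Pressure gradient: |∂P/∂n| = 1200 Pa / 107000 m = 1.12×10⁻² Pa/m
Geostrophic balance (pressure-gradient force = Coriolis force):
V_g = (1/(fρ)) |∂P/∂n| = 1.12×10⁻² / (1.24×10⁻⁴ × 0.905) = 100 m/s
Converting: 100 m/s × 3.6 = 360 km/h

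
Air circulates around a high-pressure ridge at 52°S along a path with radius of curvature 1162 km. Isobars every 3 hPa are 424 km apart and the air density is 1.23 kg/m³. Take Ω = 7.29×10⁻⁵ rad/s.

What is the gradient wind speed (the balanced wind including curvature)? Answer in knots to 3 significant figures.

Coriolis parameter at 52°S:
f = 2Ω sin φ = 2 × 7.29×10⁻⁵ × sin 52° = 1.15×10⁻⁴ s⁻¹
Pressure gradient: |∂P/∂n| = 300 Pa / 424000 m = 7.08×10⁻⁴ Pa/m
Geostrophic speed: V_g = |∂P/∂n|/(fρ) = 7.08×10⁻⁴/(1.15×10⁻⁴ × 1.23) = 5.01 m/s
Around a high, pressure-gradient force acts outward with centrifugal, so Coriolis balances both:
fV = (1/ρ)|∂P/∂n| + V²/R  →  V² − fR·V + fR·V_g = 0
With fR = 1.15×10⁻⁴ × 1162×10³ m = 134 m/s:
V = [fR − √((fR)² − 4 fR V_g)]/2 = [134 − √(134² − 4×134×5.01)]/2 = 5.21 m/s
Supergeostrophic (V > V_g = 5.01 m/s), as expected around a high.
Converting: 5.21 m/s × 1.944 = 10.1 knots

10.1 knots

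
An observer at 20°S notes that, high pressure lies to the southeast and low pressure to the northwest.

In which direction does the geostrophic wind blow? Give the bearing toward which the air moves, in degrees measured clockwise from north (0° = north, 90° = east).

The pressure-gradient force points toward the northwest (bearing 315°).
Geostrophic balance: in the Southern Hemisphere the Coriolis force deflects motion to the left, so the geostrophic wind blows 90° to the left of the pressure-gradient force (low pressure on the right).
Rotating 315° by 90° counterclockwise gives 225° — the wind blows toward the southwest.

225°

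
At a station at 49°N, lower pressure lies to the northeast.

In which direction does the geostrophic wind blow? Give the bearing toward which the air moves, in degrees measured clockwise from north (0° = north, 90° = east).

The pressure-gradient force points toward the northeast (bearing 045°).
Geostrophic balance: in the Northern Hemisphere the Coriolis force deflects motion to the right, so the geostrophic wind blows 90° to the right of the pressure-gradient force (low pressure on the left).
Rotating 045° by 90° clockwise gives 135° — the wind blows toward the southeast.

135°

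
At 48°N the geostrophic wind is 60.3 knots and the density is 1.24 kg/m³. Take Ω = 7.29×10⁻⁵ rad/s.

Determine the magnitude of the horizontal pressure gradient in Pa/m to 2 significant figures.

Coriolis parameter at 48°N:
f = 2Ω sin φ = 2 × 7.29×10⁻⁵ × sin 48° = 1.08×10⁻⁴ s⁻¹
Wind speed in SI: 60.3 knots = 31.0 m/s
Geostrophic balance rearranged: |∂P/∂n| = f ρ V_g
|∂P/∂n| = 1.08×10⁻⁴ × 1.24 × 31.0 = 4.17×10⁻³ Pa/m

4.2×10⁻³ Pa/m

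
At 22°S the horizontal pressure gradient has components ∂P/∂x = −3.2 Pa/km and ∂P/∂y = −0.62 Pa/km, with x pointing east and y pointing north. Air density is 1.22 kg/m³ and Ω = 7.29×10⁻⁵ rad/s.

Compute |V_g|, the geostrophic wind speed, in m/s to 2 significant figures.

49 m/s

Coriolis parameter at 22°S:
f = 2Ω sin φ = 2 × 7.29×10⁻⁵ × sin 22° = 5.46×10⁻⁵ s⁻¹
In the Southern Hemisphere f is negative: f = −5.46×10⁻⁵ s⁻¹.
Component geostrophic relations (x east, y north):
u_g = −(1/(fρ)) ∂P/∂y,  v_g = (1/(fρ)) ∂P/∂x
u_g = −(−0.62×10⁻³)/(−5.46×10⁻⁵ × 1.22) = −9.30 m/s;  v_g = (−3.2×10⁻³)/(−5.46×10⁻⁵ × 1.22) = 48.0 m/s
|V_g| = √(u_g² + v_g²) = 48.9 m/s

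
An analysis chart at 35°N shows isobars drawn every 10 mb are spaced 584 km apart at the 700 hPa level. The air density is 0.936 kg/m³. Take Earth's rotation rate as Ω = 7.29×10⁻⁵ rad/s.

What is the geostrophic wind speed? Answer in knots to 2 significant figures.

Coriolis parameter at 35°N:
f = 2Ω sin φ = 2 × 7.29×10⁻⁵ × sin 35° = 8.36×10⁻⁵ s⁻¹
Pressure gradient: |∂P/∂n| = 1000 Pa / 584000 m = 1.71×10⁻³ Pa/m
Geostrophic balance (pressure-gradient force = Coriolis force):
V_g = (1/(fρ)) |∂P/∂n| = 1.71×10⁻³ / (8.36×10⁻⁵ × 0.936) = 21.9 m/s
Converting: 21.9 m/s × 1.944 = 43 knots

43 knots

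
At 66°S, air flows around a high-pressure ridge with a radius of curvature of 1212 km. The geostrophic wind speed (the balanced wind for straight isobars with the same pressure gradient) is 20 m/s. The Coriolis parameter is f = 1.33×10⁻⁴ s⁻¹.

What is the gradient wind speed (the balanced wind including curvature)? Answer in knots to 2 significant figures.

Around a high, pressure-gradient force acts outward with centrifugal, so Coriolis balances both:
fV = (1/ρ)|∂P/∂n| + V²/R  →  V² − fR·V + fR·V_g = 0
With fR = 1.33×10⁻⁴ × 1212×10³ m = 161 m/s:
V = [fR − √((fR)² − 4 fR V_g)]/2 = [161 − √(161² − 4×161×20)]/2 = 23.4 m/s
Supergeostrophic (V > V_g = 20 m/s), as expected around a high.
Converting: 23.4 m/s × 1.944 = 45 knots

45 knots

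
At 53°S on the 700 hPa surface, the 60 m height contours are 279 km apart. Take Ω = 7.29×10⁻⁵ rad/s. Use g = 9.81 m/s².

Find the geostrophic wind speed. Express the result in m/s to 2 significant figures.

Coriolis parameter at 53°S:
f = 2Ω sin φ = 2 × 7.29×10⁻⁵ × sin 53° = 1.16×10⁻⁴ s⁻¹
Height gradient: |∂Z/∂n| = 60 m / 279000 m = 2.15×10⁻⁴
On a pressure surface, geostrophic balance gives V_g = (g/f)|∂Z/∂n|:
V_g = 9.81 × 2.15×10⁻⁴ / 1.16×10⁻⁴ = 18.1 m/s

18 m/s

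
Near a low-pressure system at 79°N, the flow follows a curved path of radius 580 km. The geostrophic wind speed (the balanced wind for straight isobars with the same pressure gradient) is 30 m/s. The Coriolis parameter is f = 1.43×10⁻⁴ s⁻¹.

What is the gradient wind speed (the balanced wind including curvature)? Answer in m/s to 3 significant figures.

23.4 m/s

Around a low, centrifugal force acts outward with Coriolis, so pressure-gradient force balances both:
(1/ρ)|∂P/∂n| = fV + V²/R  →  V² + fR·V − fR·V_g = 0
With fR = 1.43×10⁻⁴ × 580×10³ m = 82.9 m/s:
V = [−fR + √((fR)² + 4 fR V_g)]/2 = [−82.9 + √(82.9² + 4×82.9×30)]/2 = 23.4 m/s
Subgeostrophic (V < V_g = 30 m/s), as expected around a low.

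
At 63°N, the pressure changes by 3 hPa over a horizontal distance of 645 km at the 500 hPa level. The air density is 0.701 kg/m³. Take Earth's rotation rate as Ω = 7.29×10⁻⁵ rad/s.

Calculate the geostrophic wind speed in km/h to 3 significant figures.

18.4 km/h

Coriolis parameter at 63°N:
f = 2Ω sin φ = 2 × 7.29×10⁻⁵ × sin 63° = 1.30×10⁻⁴ s⁻¹
Pressure gradient: |∂P/∂n| = 300 Pa / 645000 m = 4.65×10⁻⁴ Pa/m
Geostrophic balance (pressure-gradient force = Coriolis force):
V_g = (1/(fρ)) |∂P/∂n| = 4.65×10⁻⁴ / (1.30×10⁻⁴ × 0.701) = 5.11 m/s
Converting: 5.11 m/s × 3.6 = 18.4 km/h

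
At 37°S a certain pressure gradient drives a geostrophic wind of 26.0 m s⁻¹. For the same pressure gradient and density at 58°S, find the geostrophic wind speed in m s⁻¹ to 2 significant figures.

18 m s⁻¹

With the same pressure gradient and density, V_g ∝ 1/f ∝ 1/sin φ.
V₂ = V₁ · sin φ₁ / sin φ₂ = 26.0 × sin 37° / sin 58°
V₂ = 26.0 × 0.6018/0.8480 = 18 m s⁻¹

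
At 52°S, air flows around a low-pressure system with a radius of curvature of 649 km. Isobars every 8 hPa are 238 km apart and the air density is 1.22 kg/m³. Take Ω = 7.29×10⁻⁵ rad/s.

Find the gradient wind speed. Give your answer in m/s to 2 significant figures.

19 m/s

Coriolis parameter at 52°S:
f = 2Ω sin φ = 2 × 7.29×10⁻⁵ × sin 52° = 1.15×10⁻⁴ s⁻¹
Pressure gradient: |∂P/∂n| = 800 Pa / 238000 m = 3.36×10⁻³ Pa/m
Geostrophic speed: V_g = |∂P/∂n|/(fρ) = 3.36×10⁻³/(1.15×10⁻⁴ × 1.22) = 24.0 m/s
Around a low, centrifugal force acts outward with Coriolis, so pressure-gradient force balances both:
(1/ρ)|∂P/∂n| = fV + V²/R  →  V² + fR·V − fR·V_g = 0
With fR = 1.15×10⁻⁴ × 649×10³ m = 74.6 m/s:
V = [−fR + √((fR)² + 4 fR V_g)]/2 = [−74.6 + √(74.6² + 4×74.6×24)]/2 = 19.1 m/s
Subgeostrophic (V < V_g = 24 m/s), as expected around a low.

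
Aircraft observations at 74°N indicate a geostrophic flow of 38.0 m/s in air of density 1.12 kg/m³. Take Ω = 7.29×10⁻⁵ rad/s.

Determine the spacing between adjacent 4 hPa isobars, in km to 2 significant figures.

Coriolis parameter at 74°N:
f = 2Ω sin φ = 2 × 7.29×10⁻⁵ × sin 74° = 1.40×10⁻⁴ s⁻¹
Geostrophic balance rearranged: |∂P/∂n| = f ρ V_g
|∂P/∂n| = 1.40×10⁻⁴ × 1.12 × 38.0 = 5.96×10⁻³ Pa/m
Isobar spacing: Δn = ΔP/|∂P/∂n| = 400 Pa / 5.96×10⁻³ Pa/m = 67059 m ≈ 67 km

67 km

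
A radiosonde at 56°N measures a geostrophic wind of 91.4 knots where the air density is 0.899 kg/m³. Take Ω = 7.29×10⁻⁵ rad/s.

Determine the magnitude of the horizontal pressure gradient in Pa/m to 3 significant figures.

5.11×10⁻³ Pa/m

Coriolis parameter at 56°N:
f = 2Ω sin φ = 2 × 7.29×10⁻⁵ × sin 56° = 1.21×10⁻⁴ s⁻¹
Wind speed in SI: 91.4 knots = 47.0 m/s
Geostrophic balance rearranged: |∂P/∂n| = f ρ V_g
|∂P/∂n| = 1.21×10⁻⁴ × 0.899 × 47.0 = 5.11×10⁻³ Pa/m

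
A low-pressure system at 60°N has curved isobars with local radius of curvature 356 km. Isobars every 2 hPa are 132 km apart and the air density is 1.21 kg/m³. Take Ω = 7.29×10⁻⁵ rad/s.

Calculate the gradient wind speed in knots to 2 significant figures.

Coriolis parameter at 60°N:
f = 2Ω sin φ = 2 × 7.29×10⁻⁵ × sin 60° = 1.26×10⁻⁴ s⁻¹
Pressure gradient: |∂P/∂n| = 200 Pa / 132000 m = 1.52×10⁻³ Pa/m
Geostrophic speed: V_g = |∂P/∂n|/(fρ) = 1.52×10⁻³/(1.26×10⁻⁴ × 1.21) = 9.92 m/s
Around a low, centrifugal force acts outward with Coriolis, so pressure-gradient force balances both:
(1/ρ)|∂P/∂n| = fV + V²/R  →  V² + fR·V − fR·V_g = 0
With fR = 1.26×10⁻⁴ × 356×10³ m = 45.0 m/s:
V = [−fR + √((fR)² + 4 fR V_g)]/2 = [−45.0 + √(45.0² + 4×45.0×9.92)]/2 = 8.36 m/s
Subgeostrophic (V < V_g = 9.92 m/s), as expected around a low.
Converting: 8.36 m/s × 1.944 = 16 knots

16 knots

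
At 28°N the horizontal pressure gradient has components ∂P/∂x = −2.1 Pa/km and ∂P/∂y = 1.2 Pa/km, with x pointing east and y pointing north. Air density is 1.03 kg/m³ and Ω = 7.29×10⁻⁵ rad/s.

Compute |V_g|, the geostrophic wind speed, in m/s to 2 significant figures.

34 m/s

Coriolis parameter at 28°N:
f = 2Ω sin φ = 2 × 7.29×10⁻⁵ × sin 28° = 6.84×10⁻⁵ s⁻¹
Component geostrophic relations (x east, y north):
u_g = −(1/(fρ)) ∂P/∂y,  v_g = (1/(fρ)) ∂P/∂x
u_g = −(1.2×10⁻³)/(6.84×10⁻⁵ × 1.03) = −17.0 m/s;  v_g = (−2.1×10⁻³)/(6.84×10⁻⁵ × 1.03) = −29.8 m/s
|V_g| = √(u_g² + v_g²) = 34.3 m/s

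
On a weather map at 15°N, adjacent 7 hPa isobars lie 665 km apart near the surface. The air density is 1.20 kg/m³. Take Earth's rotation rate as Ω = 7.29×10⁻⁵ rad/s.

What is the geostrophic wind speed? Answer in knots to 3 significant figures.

Coriolis parameter at 15°N:
f = 2Ω sin φ = 2 × 7.29×10⁻⁵ × sin 15° = 3.77×10⁻⁵ s⁻¹
Pressure gradient: |∂P/∂n| = 700 Pa / 665000 m = 1.05×10⁻³ Pa/m
Geostrophic balance (pressure-gradient force = Coriolis force):
V_g = (1/(fρ)) |∂P/∂n| = 1.05×10⁻³ / (3.77×10⁻⁵ × 1.20) = 23.2 m/s
Converting: 23.2 m/s × 1.944 = 45.2 knots

45.2 knots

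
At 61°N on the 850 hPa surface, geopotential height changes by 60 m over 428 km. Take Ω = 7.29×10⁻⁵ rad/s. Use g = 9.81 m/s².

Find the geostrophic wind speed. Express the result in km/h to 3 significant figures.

38.8 km/h

Coriolis parameter at 61°N:
f = 2Ω sin φ = 2 × 7.29×10⁻⁵ × sin 61° = 1.28×10⁻⁴ s⁻¹
Height gradient: |∂Z/∂n| = 60 m / 428000 m = 1.40×10⁻⁴
On a pressure surface, geostrophic balance gives V_g = (g/f)|∂Z/∂n|:
V_g = 9.81 × 1.40×10⁻⁴ / 1.28×10⁻⁴ = 10.8 m/s
Converting: 10.8 m/s × 3.6 = 38.8 km/h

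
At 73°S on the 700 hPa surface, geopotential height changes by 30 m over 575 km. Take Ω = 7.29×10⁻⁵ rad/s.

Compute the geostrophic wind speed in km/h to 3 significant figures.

Coriolis parameter at 73°S:
f = 2Ω sin φ = 2 × 7.29×10⁻⁵ × sin 73° = 1.39×10⁻⁴ s⁻¹
Height gradient: |∂Z/∂n| = 30 m / 575000 m = 5.22×10⁻⁵
On a pressure surface, geostrophic balance gives V_g = (g/f)|∂Z/∂n|:
V_g = 9.81 × 5.22×10⁻⁵ / 1.39×10⁻⁴ = 3.67 m/s
Converting: 3.67 m/s × 3.6 = 13.2 km/h

13.2 km/h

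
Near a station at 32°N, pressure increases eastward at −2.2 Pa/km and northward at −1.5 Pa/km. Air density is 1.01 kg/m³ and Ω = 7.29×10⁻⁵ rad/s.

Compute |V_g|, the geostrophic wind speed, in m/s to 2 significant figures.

Coriolis parameter at 32°N:
f = 2Ω sin φ = 2 × 7.29×10⁻⁵ × sin 32° = 7.73×10⁻⁵ s⁻¹
Component geostrophic relations (x east, y north):
u_g = −(1/(fρ)) ∂P/∂y,  v_g = (1/(fρ)) ∂P/∂x
u_g = −(−1.5×10⁻³)/(7.73×10⁻⁵ × 1.01) = 19.2 m/s;  v_g = (−2.2×10⁻³)/(7.73×10⁻⁵ × 1.01) = −28.2 m/s
|V_g| = √(u_g² + v_g²) = 34.1 m/s

34 m/s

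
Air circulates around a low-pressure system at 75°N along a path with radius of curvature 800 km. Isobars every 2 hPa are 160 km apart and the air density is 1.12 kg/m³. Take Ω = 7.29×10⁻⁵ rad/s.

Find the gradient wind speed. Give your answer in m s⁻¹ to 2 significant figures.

7.4 m s⁻¹

Coriolis parameter at 75°N:
f = 2Ω sin φ = 2 × 7.29×10⁻⁵ × sin 75° = 1.41×10⁻⁴ s⁻¹
Pressure gradient: |∂P/∂n| = 200 Pa / 160000 m = 1.25×10⁻³ Pa/m
Geostrophic speed: V_g = |∂P/∂n|/(fρ) = 1.25×10⁻³/(1.41×10⁻⁴ × 1.12) = 7.92 m/s
Around a low, centrifugal force acts outward with Coriolis, so pressure-gradient force balances both:
(1/ρ)|∂P/∂n| = fV + V²/R  →  V² + fR·V − fR·V_g = 0
With fR = 1.41×10⁻⁴ × 800×10³ m = 113 m/s:
V = [−fR + √((fR)² + 4 fR V_g)]/2 = [−113 + √(113² + 4×113×7.92)]/2 = 7.43 m/s
Subgeostrophic (V < V_g = 7.92 m/s), as expected around a low.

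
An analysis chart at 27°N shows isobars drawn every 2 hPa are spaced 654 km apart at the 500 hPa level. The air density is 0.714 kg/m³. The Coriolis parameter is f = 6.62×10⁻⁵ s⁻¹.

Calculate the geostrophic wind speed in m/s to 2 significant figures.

Pressure gradient: |∂P/∂n| = 200 Pa / 654000 m = 3.06×10⁻⁴ Pa/m
Geostrophic balance (pressure-gradient force = Coriolis force):
V_g = (1/(fρ)) |∂P/∂n| = 3.06×10⁻⁴ / (6.62×10⁻⁵ × 0.714) = 6.47 m/s

6.5 m/s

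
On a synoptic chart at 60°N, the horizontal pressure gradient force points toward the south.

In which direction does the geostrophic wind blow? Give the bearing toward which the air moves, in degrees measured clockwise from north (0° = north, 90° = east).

The pressure-gradient force points toward the south (bearing 180°).
Geostrophic balance: in the Northern Hemisphere the Coriolis force deflects motion to the right, so the geostrophic wind blows 90° to the right of the pressure-gradient force (low pressure on the left).
Rotating 180° by 90° clockwise gives 270° — the wind blows toward the west.

270°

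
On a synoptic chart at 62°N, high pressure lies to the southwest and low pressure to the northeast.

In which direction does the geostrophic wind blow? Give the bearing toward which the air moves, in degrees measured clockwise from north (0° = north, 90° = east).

The pressure-gradient force points toward the northeast (bearing 045°).
Geostrophic balance: in the Northern Hemisphere the Coriolis force deflects motion to the right, so the geostrophic wind blows 90° to the right of the pressure-gradient force (low pressure on the left).
Rotating 045° by 90° clockwise gives 135° — the wind blows toward the southeast.

135°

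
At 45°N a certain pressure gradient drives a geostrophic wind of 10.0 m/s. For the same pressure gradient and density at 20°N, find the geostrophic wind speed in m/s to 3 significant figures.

20.7 m/s

With the same pressure gradient and density, V_g ∝ 1/f ∝ 1/sin φ.
V₂ = V₁ · sin φ₁ / sin φ₂ = 10.0 × sin 45° / sin 20°
V₂ = 10.0 × 0.7071/0.3420 = 20.7 m/s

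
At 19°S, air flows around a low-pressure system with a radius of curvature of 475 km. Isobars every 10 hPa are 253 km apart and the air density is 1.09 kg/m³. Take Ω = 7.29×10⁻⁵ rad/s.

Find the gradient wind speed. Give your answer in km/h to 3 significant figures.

Coriolis parameter at 19°S:
f = 2Ω sin φ = 2 × 7.29×10⁻⁵ × sin 19° = 4.75×10⁻⁵ s⁻¹
Pressure gradient: |∂P/∂n| = 1000 Pa / 253000 m = 3.95×10⁻³ Pa/m
Geostrophic speed: V_g = |∂P/∂n|/(fρ) = 3.95×10⁻³/(4.75×10⁻⁵ × 1.09) = 76.4 m/s
Around a low, centrifugal force acts outward with Coriolis, so pressure-gradient force balances both:
(1/ρ)|∂P/∂n| = fV + V²/R  →  V² + fR·V − fR·V_g = 0
With fR = 4.75×10⁻⁵ × 475×10³ m = 22.5 m/s:
V = [−fR + √((fR)² + 4 fR V_g)]/2 = [−22.5 + √(22.5² + 4×22.5×76.4)]/2 = 31.7 m/s
Subgeostrophic (V < V_g = 76.4 m/s), as expected around a low.
Converting: 31.7 m/s × 3.6 = 114 km/h

114 km/h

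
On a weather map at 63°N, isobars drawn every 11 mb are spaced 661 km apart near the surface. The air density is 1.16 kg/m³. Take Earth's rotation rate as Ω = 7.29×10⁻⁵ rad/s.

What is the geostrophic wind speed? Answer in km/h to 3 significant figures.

Coriolis parameter at 63°N:
f = 2Ω sin φ = 2 × 7.29×10⁻⁵ × sin 63° = 1.30×10⁻⁴ s⁻¹
Pressure gradient: |∂P/∂n| = 1100 Pa / 661000 m = 1.66×10⁻³ Pa/m
Geostrophic balance (pressure-gradient force = Coriolis force):
V_g = (1/(fρ)) |∂P/∂n| = 1.66×10⁻³ / (1.30×10⁻⁴ × 1.16) = 11.0 m/s
Converting: 11.0 m/s × 3.6 = 39.8 km/h

39.8 km/h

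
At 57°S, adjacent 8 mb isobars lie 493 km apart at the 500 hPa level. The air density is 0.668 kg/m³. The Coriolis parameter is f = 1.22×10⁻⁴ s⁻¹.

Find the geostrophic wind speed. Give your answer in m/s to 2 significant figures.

20 m/s

Pressure gradient: |∂P/∂n| = 800 Pa / 493000 m = 1.62×10⁻³ Pa/m
Geostrophic balance (pressure-gradient force = Coriolis force):
V_g = (1/(fρ)) |∂P/∂n| = 1.62×10⁻³ / (1.22×10⁻⁴ × 0.668) = 19.9 m/s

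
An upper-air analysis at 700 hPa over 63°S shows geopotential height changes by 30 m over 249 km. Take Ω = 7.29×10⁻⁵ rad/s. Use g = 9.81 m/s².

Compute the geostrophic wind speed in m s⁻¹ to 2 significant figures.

9.1 m s⁻¹

Coriolis parameter at 63°S:
f = 2Ω sin φ = 2 × 7.29×10⁻⁵ × sin 63° = 1.30×10⁻⁴ s⁻¹
Height gradient: |∂Z/∂n| = 30 m / 249000 m = 1.20×10⁻⁴
On a pressure surface, geostrophic balance gives V_g = (g/f)|∂Z/∂n|:
V_g = 9.81 × 1.20×10⁻⁴ / 1.30×10⁻⁴ = 9.10 m/s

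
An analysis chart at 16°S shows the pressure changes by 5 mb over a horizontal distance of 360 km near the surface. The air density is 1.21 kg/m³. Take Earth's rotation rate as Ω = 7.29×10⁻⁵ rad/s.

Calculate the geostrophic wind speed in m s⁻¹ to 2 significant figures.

Coriolis parameter at 16°S:
f = 2Ω sin φ = 2 × 7.29×10⁻⁵ × sin 16° = 4.02×10⁻⁵ s⁻¹
Pressure gradient: |∂P/∂n| = 500 Pa / 360000 m = 1.39×10⁻³ Pa/m
Geostrophic balance (pressure-gradient force = Coriolis force):
V_g = (1/(fρ)) |∂P/∂n| = 1.39×10⁻³ / (4.02×10⁻⁵ × 1.21) = 28.6 m/s

29 m s⁻¹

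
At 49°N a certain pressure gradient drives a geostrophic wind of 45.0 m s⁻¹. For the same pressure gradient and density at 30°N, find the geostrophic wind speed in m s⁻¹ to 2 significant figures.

68 m s⁻¹

With the same pressure gradient and density, V_g ∝ 1/f ∝ 1/sin φ.
V₂ = V₁ · sin φ₁ / sin φ₂ = 45.0 × sin 49° / sin 30°
V₂ = 45.0 × 0.7547/0.5000 = 68 m s⁻¹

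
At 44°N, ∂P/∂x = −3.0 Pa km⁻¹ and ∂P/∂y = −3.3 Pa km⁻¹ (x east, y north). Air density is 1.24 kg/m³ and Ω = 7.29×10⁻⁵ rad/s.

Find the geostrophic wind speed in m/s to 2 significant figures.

36 m/s

Coriolis parameter at 44°N:
f = 2Ω sin φ = 2 × 7.29×10⁻⁵ × sin 44° = 1.01×10⁻⁴ s⁻¹
Component geostrophic relations (x east, y north):
u_g = −(1/(fρ)) ∂P/∂y,  v_g = (1/(fρ)) ∂P/∂x
u_g = −(−3.3×10⁻³)/(1.01×10⁻⁴ × 1.24) = 26.3 m/s;  v_g = (−3.0×10⁻³)/(1.01×10⁻⁴ × 1.24) = −23.9 m/s
|V_g| = √(u_g² + v_g²) = 35.5 m/s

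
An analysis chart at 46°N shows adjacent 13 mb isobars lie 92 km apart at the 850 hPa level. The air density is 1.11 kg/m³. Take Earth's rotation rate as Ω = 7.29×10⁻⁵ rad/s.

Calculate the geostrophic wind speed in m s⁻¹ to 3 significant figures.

Coriolis parameter at 46°N:
f = 2Ω sin φ = 2 × 7.29×10⁻⁵ × sin 46° = 1.05×10⁻⁴ s⁻¹
Pressure gradient: |∂P/∂n| = 1300 Pa / 92000 m = 1.41×10⁻² Pa/m
Geostrophic balance (pressure-gradient force = Coriolis force):
V_g = (1/(fρ)) |∂P/∂n| = 1.41×10⁻² / (1.05×10⁻⁴ × 1.11) = 121 m/s

121 m s⁻¹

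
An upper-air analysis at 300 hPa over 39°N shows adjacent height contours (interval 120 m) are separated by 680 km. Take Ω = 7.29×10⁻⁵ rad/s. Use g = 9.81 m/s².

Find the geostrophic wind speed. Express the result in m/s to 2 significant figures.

19 m/s

Coriolis parameter at 39°N:
f = 2Ω sin φ = 2 × 7.29×10⁻⁵ × sin 39° = 9.18×10⁻⁵ s⁻¹
Height gradient: |∂Z/∂n| = 120 m / 680000 m = 1.76×10⁻⁴
On a pressure surface, geostrophic balance gives V_g = (g/f)|∂Z/∂n|:
V_g = 9.81 × 1.76×10⁻⁴ / 9.18×10⁻⁵ = 18.9 m/s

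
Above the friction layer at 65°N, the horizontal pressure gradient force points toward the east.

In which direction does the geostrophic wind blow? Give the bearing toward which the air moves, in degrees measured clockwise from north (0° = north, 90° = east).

180°

The pressure-gradient force points toward the east (bearing 090°).
Geostrophic balance: in the Northern Hemisphere the Coriolis force deflects motion to the right, so the geostrophic wind blows 90° to the right of the pressure-gradient force (low pressure on the left).
Rotating 090° by 90° clockwise gives 180° — the wind blows toward the south.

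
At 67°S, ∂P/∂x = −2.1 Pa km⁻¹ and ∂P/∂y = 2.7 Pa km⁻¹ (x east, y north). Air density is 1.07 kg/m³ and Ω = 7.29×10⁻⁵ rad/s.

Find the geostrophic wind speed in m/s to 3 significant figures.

Coriolis parameter at 67°S:
f = 2Ω sin φ = 2 × 7.29×10⁻⁵ × sin 67° = 1.34×10⁻⁴ s⁻¹
In the Southern Hemisphere f is negative: f = −1.34×10⁻⁴ s⁻¹.
Component geostrophic relations (x east, y north):
u_g = −(1/(fρ)) ∂P/∂y,  v_g = (1/(fρ)) ∂P/∂x
u_g = −(2.7×10⁻³)/(−1.34×10⁻⁴ × 1.07) = 18.8 m/s;  v_g = (−2.1×10⁻³)/(−1.34×10⁻⁴ × 1.07) = 14.6 m/s
|V_g| = √(u_g² + v_g²) = 23.8 m/s

23.8 m/s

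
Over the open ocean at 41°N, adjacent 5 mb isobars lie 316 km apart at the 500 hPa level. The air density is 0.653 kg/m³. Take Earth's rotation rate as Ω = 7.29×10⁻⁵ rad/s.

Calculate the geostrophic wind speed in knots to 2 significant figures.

Coriolis parameter at 41°N:
f = 2Ω sin φ = 2 × 7.29×10⁻⁵ × sin 41° = 9.57×10⁻⁵ s⁻¹
Pressure gradient: |∂P/∂n| = 500 Pa / 316000 m = 1.58×10⁻³ Pa/m
Geostrophic balance (pressure-gradient force = Coriolis force):
V_g = (1/(fρ)) |∂P/∂n| = 1.58×10⁻³ / (9.57×10⁻⁵ × 0.653) = 25.3 m/s
Converting: 25.3 m/s × 1.944 = 49 knots

49 knots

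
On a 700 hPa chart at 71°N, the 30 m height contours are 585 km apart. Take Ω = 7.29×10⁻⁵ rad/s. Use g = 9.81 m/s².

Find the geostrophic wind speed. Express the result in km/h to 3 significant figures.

Coriolis parameter at 71°N:
f = 2Ω sin φ = 2 × 7.29×10⁻⁵ × sin 71° = 1.38×10⁻⁴ s⁻¹
Height gradient: |∂Z/∂n| = 30 m / 585000 m = 5.13×10⁻⁵
On a pressure surface, geostrophic balance gives V_g = (g/f)|∂Z/∂n|:
V_g = 9.81 × 5.13×10⁻⁵ / 1.38×10⁻⁴ = 3.65 m/s
Converting: 3.65 m/s × 3.6 = 13.1 km/h

13.1 km/h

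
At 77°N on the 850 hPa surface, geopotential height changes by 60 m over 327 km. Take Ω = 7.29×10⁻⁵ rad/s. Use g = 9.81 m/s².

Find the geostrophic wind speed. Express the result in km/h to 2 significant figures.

Coriolis parameter at 77°N:
f = 2Ω sin φ = 2 × 7.29×10⁻⁵ × sin 77° = 1.42×10⁻⁴ s⁻¹
Height gradient: |∂Z/∂n| = 60 m / 327000 m = 1.83×10⁻⁴
On a pressure surface, geostrophic balance gives V_g = (g/f)|∂Z/∂n|:
V_g = 9.81 × 1.83×10⁻⁴ / 1.42×10⁻⁴ = 12.7 m/s
Converting: 12.7 m/s × 3.6 = 46 km/h

46 km/h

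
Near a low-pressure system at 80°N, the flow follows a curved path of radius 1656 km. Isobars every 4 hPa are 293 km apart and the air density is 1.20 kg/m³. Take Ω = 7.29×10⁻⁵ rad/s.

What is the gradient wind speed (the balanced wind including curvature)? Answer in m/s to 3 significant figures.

7.68 m/s

Coriolis parameter at 80°N:
f = 2Ω sin φ = 2 × 7.29×10⁻⁵ × sin 80° = 1.44×10⁻⁴ s⁻¹
Pressure gradient: |∂P/∂n| = 400 Pa / 293000 m = 1.37×10⁻³ Pa/m
Geostrophic speed: V_g = |∂P/∂n|/(fρ) = 1.37×10⁻³/(1.44×10⁻⁴ × 1.20) = 7.92 m/s
Around a low, centrifugal force acts outward with Coriolis, so pressure-gradient force balances both:
(1/ρ)|∂P/∂n| = fV + V²/R  →  V² + fR·V − fR·V_g = 0
With fR = 1.44×10⁻⁴ × 1656×10³ m = 238 m/s:
V = [−fR + √((fR)² + 4 fR V_g)]/2 = [−238 + √(238² + 4×238×7.92)]/2 = 7.68 m/s
Subgeostrophic (V < V_g = 7.92 m/s), as expected around a low.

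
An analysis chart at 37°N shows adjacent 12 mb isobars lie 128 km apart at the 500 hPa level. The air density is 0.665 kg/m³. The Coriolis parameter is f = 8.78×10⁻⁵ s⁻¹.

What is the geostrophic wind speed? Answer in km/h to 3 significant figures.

578 km/h

Pressure gradient: |∂P/∂n| = 1200 Pa / 128000 m = 9.38×10⁻³ Pa/m
Geostrophic balance (pressure-gradient force = Coriolis force):
V_g = (1/(fρ)) |∂P/∂n| = 9.38×10⁻³ / (8.78×10⁻⁵ × 0.665) = 161 m/s
Converting: 161 m/s × 3.6 = 578 km/h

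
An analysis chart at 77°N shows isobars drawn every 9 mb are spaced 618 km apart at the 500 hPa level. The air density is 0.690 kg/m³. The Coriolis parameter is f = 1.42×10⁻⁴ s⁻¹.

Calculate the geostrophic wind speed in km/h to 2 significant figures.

54 km/h

Pressure gradient: |∂P/∂n| = 900 Pa / 618000 m = 1.46×10⁻³ Pa/m
Geostrophic balance (pressure-gradient force = Coriolis force):
V_g = (1/(fρ)) |∂P/∂n| = 1.46×10⁻³ / (1.42×10⁻⁴ × 0.690) = 14.9 m/s
Converting: 14.9 m/s × 3.6 = 54 km/h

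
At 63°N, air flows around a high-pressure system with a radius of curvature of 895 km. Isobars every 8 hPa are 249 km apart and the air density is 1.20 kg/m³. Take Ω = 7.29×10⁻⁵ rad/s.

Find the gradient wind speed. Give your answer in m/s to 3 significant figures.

Coriolis parameter at 63°N:
f = 2Ω sin φ = 2 × 7.29×10⁻⁵ × sin 63° = 1.30×10⁻⁴ s⁻¹
Pressure gradient: |∂P/∂n| = 800 Pa / 249000 m = 3.21×10⁻³ Pa/m
Geostrophic speed: V_g = |∂P/∂n|/(fρ) = 3.21×10⁻³/(1.30×10⁻⁴ × 1.20) = 20.6 m/s
Around a high, pressure-gradient force acts outward with centrifugal, so Coriolis balances both:
fV = (1/ρ)|∂P/∂n| + V²/R  →  V² − fR·V + fR·V_g = 0
With fR = 1.30×10⁻⁴ × 895×10³ m = 116 m/s:
V = [fR − √((fR)² − 4 fR V_g)]/2 = [116 − √(116² − 4×116×20.6)]/2 = 26.8 m/s
Supergeostrophic (V > V_g = 20.6 m/s), as expected around a high.

26.8 m/s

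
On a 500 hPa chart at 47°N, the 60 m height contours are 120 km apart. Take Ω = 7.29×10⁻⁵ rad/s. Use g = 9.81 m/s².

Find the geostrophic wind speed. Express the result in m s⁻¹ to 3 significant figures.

46.0 m s⁻¹

Coriolis parameter at 47°N:
f = 2Ω sin φ = 2 × 7.29×10⁻⁵ × sin 47° = 1.07×10⁻⁴ s⁻¹
Height gradient: |∂Z/∂n| = 60 m / 120000 m = 5.00×10⁻⁴
On a pressure surface, geostrophic balance gives V_g = (g/f)|∂Z/∂n|:
V_g = 9.81 × 5.00×10⁻⁴ / 1.07×10⁻⁴ = 46.0 m/s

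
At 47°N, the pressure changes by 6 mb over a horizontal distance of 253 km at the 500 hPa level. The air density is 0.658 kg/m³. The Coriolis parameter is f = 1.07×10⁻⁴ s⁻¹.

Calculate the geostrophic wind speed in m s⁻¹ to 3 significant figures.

33.7 m s⁻¹

Pressure gradient: |∂P/∂n| = 600 Pa / 253000 m = 2.37×10⁻³ Pa/m
Geostrophic balance (pressure-gradient force = Coriolis force):
V_g = (1/(fρ)) |∂P/∂n| = 2.37×10⁻³ / (1.07×10⁻⁴ × 0.658) = 33.7 m/s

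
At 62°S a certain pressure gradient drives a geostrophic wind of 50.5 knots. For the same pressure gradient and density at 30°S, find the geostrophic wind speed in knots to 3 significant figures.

89.2 knots

With the same pressure gradient and density, V_g ∝ 1/f ∝ 1/sin φ.
V₂ = V₁ · sin φ₁ / sin φ₂ = 50.5 × sin 62° / sin 30°
V₂ = 50.5 × 0.8829/0.5000 = 89.2 knots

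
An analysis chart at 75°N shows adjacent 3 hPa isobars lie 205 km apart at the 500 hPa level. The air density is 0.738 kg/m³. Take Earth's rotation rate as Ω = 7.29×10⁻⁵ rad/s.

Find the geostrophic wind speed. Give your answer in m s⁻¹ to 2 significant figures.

14 m s⁻¹

Coriolis parameter at 75°N:
f = 2Ω sin φ = 2 × 7.29×10⁻⁵ × sin 75° = 1.41×10⁻⁴ s⁻¹
Pressure gradient: |∂P/∂n| = 300 Pa / 205000 m = 1.46×10⁻³ Pa/m
Geostrophic balance (pressure-gradient force = Coriolis force):
V_g = (1/(fρ)) |∂P/∂n| = 1.46×10⁻³ / (1.41×10⁻⁴ × 0.738) = 14.1 m/s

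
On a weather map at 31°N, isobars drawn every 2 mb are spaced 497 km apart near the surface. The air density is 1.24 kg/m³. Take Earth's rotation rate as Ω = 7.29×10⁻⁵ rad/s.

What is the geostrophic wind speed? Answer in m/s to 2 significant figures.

4.3 m/s

Coriolis parameter at 31°N:
f = 2Ω sin φ = 2 × 7.29×10⁻⁵ × sin 31° = 7.51×10⁻⁵ s⁻¹
Pressure gradient: |∂P/∂n| = 200 Pa / 497000 m = 4.02×10⁻⁴ Pa/m
Geostrophic balance (pressure-gradient force = Coriolis force):
V_g = (1/(fρ)) |∂P/∂n| = 4.02×10⁻⁴ / (7.51×10⁻⁵ × 1.24) = 4.32 m/s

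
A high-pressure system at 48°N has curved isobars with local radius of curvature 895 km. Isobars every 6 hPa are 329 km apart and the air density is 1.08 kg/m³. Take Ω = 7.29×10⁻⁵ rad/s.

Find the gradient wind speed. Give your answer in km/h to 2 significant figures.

70 km/h

Coriolis parameter at 48°N:
f = 2Ω sin φ = 2 × 7.29×10⁻⁵ × sin 48° = 1.08×10⁻⁴ s⁻¹
Pressure gradient: |∂P/∂n| = 600 Pa / 329000 m = 1.82×10⁻³ Pa/m
Geostrophic speed: V_g = |∂P/∂n|/(fρ) = 1.82×10⁻³/(1.08×10⁻⁴ × 1.08) = 15.6 m/s
Around a high, pressure-gradient force acts outward with centrifugal, so Coriolis balances both:
fV = (1/ρ)|∂P/∂n| + V²/R  →  V² − fR·V + fR·V_g = 0
With fR = 1.08×10⁻⁴ × 895×10³ m = 97.0 m/s:
V = [fR − √((fR)² − 4 fR V_g)]/2 = [97.0 − √(97.0² − 4×97.0×15.6)]/2 = 19.5 m/s
Supergeostrophic (V > V_g = 15.6 m/s), as expected around a high.
Converting: 19.5 m/s × 3.6 = 70 km/h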